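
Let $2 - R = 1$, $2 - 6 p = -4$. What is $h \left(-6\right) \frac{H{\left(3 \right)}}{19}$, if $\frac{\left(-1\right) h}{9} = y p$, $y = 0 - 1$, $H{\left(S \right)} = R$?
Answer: $- \frac{54}{19} \approx -2.8421$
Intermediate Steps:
$p = 1$ ($p = \frac{1}{3} - - \frac{2}{3} = \frac{1}{3} + \frac{2}{3} = 1$)
$R = 1$ ($R = 2 - 1 = 1$)
$H{\left(S \right)} = 1$
$y = -1$ ($y = 0 - 1 = -1$)
$h = 9$ ($h = - 9 \left(\left(-1\right) 1\right) = \left(-9\right) \left(-1\right) = 9$)
$h \left(-6\right) \frac{H{\left(3 \right)}}{19} = 9 \left(-6\right) 1 \cdot \frac{1}{19} = - 54 \cdot 1 \cdot \frac{1}{19} = \left(-54\right) \frac{1}{19} = - \frac{54}{19}$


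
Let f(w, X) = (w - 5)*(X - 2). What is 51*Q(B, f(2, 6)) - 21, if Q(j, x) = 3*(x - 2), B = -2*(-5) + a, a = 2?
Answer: -2163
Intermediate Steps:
f(w, X) = (-5 + w)*(-2 + X)
B = 12 (B = -2*(-5) + 2 = 10 + 2 = 12)
Q(j, x) = -6 + 3*x (Q(j, x) = 3*(-2 + x) = -6 + 3*x)
51*Q(B, f(2, 6)) - 21 = 51*(-6 + 3*(10 - 5*6 - 2*2 + 6*2)) - 21 = 51*(-6 + 3*(10 - 30 - 4 + 12)) - 21 = 51*(-6 + 3*(-12)) - 21 = 51*(-6 - 36) - 21 = 51*(-42) - 21 = -2142 - 21 = -2163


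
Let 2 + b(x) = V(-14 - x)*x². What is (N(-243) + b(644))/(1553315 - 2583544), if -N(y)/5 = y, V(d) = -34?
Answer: 14099811/1030229 ≈ 13.686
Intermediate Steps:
N(y) = -5*y
b(x) = -2 - 34*x²
(N(-243) + b(644))/(1553315 - 2583544) = (-5*(-243) + (-2 - 34*644²))/(1553315 - 2583544) = (1215 + (-2 - 34*414736))/(-1030229) = (1215 + (-2 - 14101024))*(-1/1030229) = (1215 - 14101026)*(-1/1030229) = -14099811*(-1/1030229) = 14099811/1030229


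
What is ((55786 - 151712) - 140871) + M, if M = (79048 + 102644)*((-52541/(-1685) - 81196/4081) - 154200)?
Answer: -519259743420823/18535 ≈ -2.8015e+10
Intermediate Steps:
M = -519255354388428/18535 (M = 181692*((-52541*(-1/1685) - 81196*1/4081) - 154200) = 181692*((52541/1685 - 1532/77) - 154200) = 181692*(1464237/129745 - 154200) = 181692*(-20005214763/129745) = -519255354388428/18535 ≈ -2.8015e+10)
((55786 - 151712) - 140871) + M = ((55786 - 151712) - 140871) - 519255354388428/18535 = (-95926 - 140871) - 519255354388428/18535 = -236797 - 519255354388428/18535 = -519259743420823/18535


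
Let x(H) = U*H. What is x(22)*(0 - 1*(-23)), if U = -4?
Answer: -2024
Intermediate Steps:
x(H) = -4*H
x(22)*(0 - 1*(-23)) = (-4*22)*(0 - 1*(-23)) = -88*(0 + 23) = -88*23 = -2024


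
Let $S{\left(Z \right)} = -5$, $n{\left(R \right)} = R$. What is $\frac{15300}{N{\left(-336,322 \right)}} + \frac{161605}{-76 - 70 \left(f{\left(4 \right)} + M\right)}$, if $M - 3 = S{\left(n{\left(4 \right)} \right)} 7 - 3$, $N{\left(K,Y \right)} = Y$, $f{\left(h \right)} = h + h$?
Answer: $\frac{39895505}{292054} \approx 136.6$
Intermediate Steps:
$f{\left(h \right)} = 2 h$
$M = -35$ ($M = 3 - 38 = -35$)
$\frac{15300}{N{\left(-336,322 \right)}} + \frac{161605}{-76 - 70 \left(f{\left(4 \right)} + M\right)} = \frac{15300}{322} + \frac{161605}{-76 - 70 \left(2 \cdot 4 - 35\right)} = 15300 \cdot \frac{1}{322} + \frac{161605}{-76 - 70 \left(8 - 35\right)} = \frac{7650}{161} + \frac{161605}{-76 - -1890} = \frac{7650}{161} + \frac{161605}{-76 + 1890} = \frac{7650}{161} + \frac{161605}{1814} = \frac{39895505}{292054}$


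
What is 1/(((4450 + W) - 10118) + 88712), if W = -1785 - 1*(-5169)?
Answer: 1/86428 ≈ 1.1570e-5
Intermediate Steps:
W = 3384 (W = -1785 + 5169 = 3384)
1/(((4450 + W) - 10118) + 88712) = 1/(((4450 + 3384) - 10118) + 88712) = 1/((7834 - 10118) + 88712) = 1/(-2284 + 88712) = 1/86428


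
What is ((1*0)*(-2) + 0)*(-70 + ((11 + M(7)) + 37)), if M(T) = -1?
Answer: 0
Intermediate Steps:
((1*0)*(-2) + 0)*(-70 + ((11 + M(7)) + 37)) = ((1*0)*(-2) + 0)*(-70 + ((11 - 1) + 37)) = (0*(-2) + 0)*(-70 + (10 + 37)) = (0 + 0)*(-70 + 47) = 0*(-23) = 0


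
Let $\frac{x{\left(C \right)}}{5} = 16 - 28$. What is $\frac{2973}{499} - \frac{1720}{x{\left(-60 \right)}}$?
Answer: $\frac{51833}{1497} \approx 34.625$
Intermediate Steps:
$x{\left(C \right)} = -60$ ($x{\left(C \right)} = 5 \left(16 - 28\right) = 5 \left(-12\right) = -60$)
$\frac{2973}{499} - \frac{1720}{x{\left(-60 \right)}} = \frac{2973}{499} - \frac{1720}{-60} = 2973 \cdot \frac{1}{499} - - \frac{86}{3} = \frac{2973}{499} + \frac{86}{3} = \frac{51833}{1497}$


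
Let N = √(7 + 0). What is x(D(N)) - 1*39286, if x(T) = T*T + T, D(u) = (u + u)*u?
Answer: -39076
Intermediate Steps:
N = √7 ≈ 2.6458
D(u) = 2*u² (D(u) = (2*u)*u = 2*u²)
x(T) = T + T² (x(T) = T² + T = T + T²)
x(D(N)) - 1*39286 = (2*(√7)²)*(1 + 2*(√7)²) - 1*39286 = (2*7)*(1 + 2*7) - 39286 = 14*(1 + 14) - 39286 = 14*15 - 39286 = 210 - 39286 = -39076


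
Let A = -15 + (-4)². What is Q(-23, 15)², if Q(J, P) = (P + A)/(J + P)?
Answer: 4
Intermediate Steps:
A = 1 (A = -15 + 16 = 1)
Q(J, P) = (1 + P)/(J + P) (Q(J, P) = (P + 1)/(J + P) = (1 + P)/(J + P))
Q(-23, 15)² = ((1 + 15)/(-23 + 15))² = (16/(-8))² = (-⅛*16)² = (-2)² = 4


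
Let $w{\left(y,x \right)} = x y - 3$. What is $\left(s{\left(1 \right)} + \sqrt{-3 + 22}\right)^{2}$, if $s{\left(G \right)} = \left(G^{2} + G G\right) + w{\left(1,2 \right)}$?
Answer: $\left(1 + \sqrt{19}\right)^{2} \approx 28.718$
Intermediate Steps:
$w{\left(y,x \right)} = -3 + x y$
$s{\left(G \right)} = -1 + 2 G^{2}$ ($s{\left(G \right)} = \left(G^{2} + G G\right) + \left(-3 + 2 \cdot 1\right) = \left(G^{2} + G^{2}\right) + \left(-3 + 2\right) = 2 G^{2} - 1 = -1 + 2 G^{2}$)
$\left(s{\left(1 \right)} + \sqrt{-3 + 22}\right)^{2} = \left(\left(-1 + 2 \cdot 1^{2}\right) + \sqrt{-3 + 22}\right)^{2} = \left(\left(-1 + 2 \cdot 1\right) + \sqrt{19}\right)^{2} = \left(\left(-1 + 2\right) + \sqrt{19}\right)^{2} = \left(1 + \sqrt{19}\right)^{2}$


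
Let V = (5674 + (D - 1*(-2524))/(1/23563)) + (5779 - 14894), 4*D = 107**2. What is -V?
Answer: -507651071/4 ≈ -1.2691e+8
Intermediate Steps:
D = 11449/4 (D = (1/4)*107**2 = (1/4)*11449 = 11449/4 ≈ 2862.3)
V = 507651071/4 (V = (5674 + (11449/4 - 1*(-2524))/(1/23563)) + (5779 - 14894) = (5674 + (11449/4 + 2524)/(1/23563)) - 9115 = (5674 + (21545/4)*23563) - 9115 = (5674 + 507664835/4) - 9115 = 507687531/4 - 9115 = 507651071/4 ≈ 1.2691e+8)
-V = -1*507651071/4 = -507651071/4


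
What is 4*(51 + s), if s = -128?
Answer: -308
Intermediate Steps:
4*(51 + s) = 4*(51 - 128) = 4*(-77) = -308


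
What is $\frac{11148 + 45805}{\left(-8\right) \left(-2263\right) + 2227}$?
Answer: $\frac{56953}{20331} \approx 2.8013$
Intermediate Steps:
$\frac{11148 + 45805}{\left(-8\right) \left(-2263\right) + 2227} = \frac{56953}{18104 + 2227} = \frac{56953}{20331}$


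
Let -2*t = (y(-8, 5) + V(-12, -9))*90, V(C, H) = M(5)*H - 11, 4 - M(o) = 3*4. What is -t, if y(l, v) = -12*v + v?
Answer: 270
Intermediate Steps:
M(o) = -8 (M(o) = 4 - 3*4 = 4 - 1*12 = 4 - 12 = -8)
V(C, H) = -11 - 8*H (V(C, H) = -8*H - 11 = -11 - 8*H)
y(l, v) = -11*v
t = -270 (t = -(-11*5 + (-11 - 8*(-9)))*90/2 = -(-55 + (-11 + 72))*90/2 = -(-55 + 61)*90/2 = -3*90 = -½*540 = -270)
-t = -1*(-270) = 270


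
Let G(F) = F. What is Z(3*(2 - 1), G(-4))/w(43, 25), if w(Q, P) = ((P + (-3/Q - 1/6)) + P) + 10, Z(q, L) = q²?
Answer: 2322/15419 ≈ 0.15059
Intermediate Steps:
w(Q, P) = 59/6 - 3/Q + 2*P (w(Q, P) = ((P + (-3/Q - 1*⅙)) + P) + 10 = ((P + (-3/Q - ⅙)) + P) + 10 = ((P + (-⅙ - 3/Q)) + P) + 10 = ((-⅙ + P - 3/Q) + P) + 10 = (-⅙ - 3/Q + 2*P) + 10 = 59/6 - 3/Q + 2*P)
Z(3*(2 - 1), G(-4))/w(43, 25) = (3*(2 - 1))²/(59/6 - 3/43 + 2*25) = (3*1)²/(59/6 - 3*1/43 + 50) = 3²/(59/6 - 3/43 + 50) = 9/(15419/258) = 9*(258/15419) = 2322/15419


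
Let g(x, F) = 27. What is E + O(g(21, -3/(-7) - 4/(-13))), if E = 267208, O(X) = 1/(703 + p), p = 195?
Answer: 239952785/898 ≈ 2.6721e+5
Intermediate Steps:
O(X) = 1/898 (O(X) = 1/(703 + 195) = 1/898)
E + O(g(21, -3/(-7) - 4/(-13))) = 267208 + 1/898 = 239952785/898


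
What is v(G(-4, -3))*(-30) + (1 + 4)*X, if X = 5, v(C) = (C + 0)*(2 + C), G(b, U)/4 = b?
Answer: -6695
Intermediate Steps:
G(b, U) = 4*b
v(C) = C*(2 + C)
v(G(-4, -3))*(-30) + (1 + 4)*X = ((4*(-4))*(2 + 4*(-4)))*(-30) + (1 + 4)*5 = -16*(2 - 16)*(-30) + 5*5 = -16*(-14)*(-30) + 25 = 224*(-30) + 25 = -6720 + 25 = -6695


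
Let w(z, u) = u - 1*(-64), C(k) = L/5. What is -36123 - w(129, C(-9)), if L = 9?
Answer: -180944/5 ≈ -36189.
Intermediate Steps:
C(k) = 9/5
w(z, u) = 64 + u (w(z, u) = u + 64 = 64 + u)
-36123 - w(129, C(-9)) = -36123 - (64 + 9/5) = -36123 - 1*329/5 = -36123 - 329/5 = -180944/5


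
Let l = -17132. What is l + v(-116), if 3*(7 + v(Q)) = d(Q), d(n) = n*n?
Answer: -37961/3 ≈ -12654.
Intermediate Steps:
d(n) = n²
v(Q) = -7 + Q²/3
l + v(-116) = -17132 + (-7 + (⅓)*(-116)²) = -17132 + (-7 + (⅓)*13456) = -17132 + (-7 + 13456/3) = -17132 + 13435/3 = -37961/3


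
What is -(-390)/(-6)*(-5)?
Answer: 325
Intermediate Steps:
-(-390)/(-6)*(-5) = -(-390)*(-1)/6*(-5) = -39*5/3*(-5) = -65*(-5) = 325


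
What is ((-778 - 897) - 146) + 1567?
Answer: -254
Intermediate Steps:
((-778 - 897) - 146) + 1567 = (-1675 - 146) + 1567 = -1821 + 1567 = -254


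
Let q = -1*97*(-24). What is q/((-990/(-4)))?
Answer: 1552/165 ≈ 9.4061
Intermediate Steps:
q = 2328 (q = -97*(-24) = 2328)
q/((-990/(-4))) = 2328/((-990/(-4))) = 2328/((-1/4*(-990))) = 2328/(495/2) = 2328*(2/495) = 1552/165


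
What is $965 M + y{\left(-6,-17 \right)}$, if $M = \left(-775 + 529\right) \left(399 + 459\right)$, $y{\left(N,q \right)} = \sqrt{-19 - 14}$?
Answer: $-203680620 + i \sqrt{33} \approx -2.0368 \cdot 10^{8} + 5.7446 i$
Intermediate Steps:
$y{\left(N,q \right)} = i \sqrt{33}$ ($y{\left(N,q \right)} = \sqrt{-33} = i \sqrt{33}$)
$M = -211068$ ($M = \left(-246\right) 858 = -211068$)
$965 M + y{\left(-6,-17 \right)} = 965 \left(-211068\right) + i \sqrt{33} = -203680620 + i \sqrt{33}$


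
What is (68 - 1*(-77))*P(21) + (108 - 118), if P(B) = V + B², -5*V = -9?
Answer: 64196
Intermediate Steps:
V = 9/5 (V = -⅕*(-9) = 9/5 ≈ 1.8000)
P(B) = 9/5 + B²
(68 - 1*(-77))*P(21) + (108 - 118) = (68 - 1*(-77))*(9/5 + 21²) + (108 - 118) = (68 + 77)*(9/5 + 441) - 10 = 145*(2214/5) - 10 = 64206 - 10 = 64196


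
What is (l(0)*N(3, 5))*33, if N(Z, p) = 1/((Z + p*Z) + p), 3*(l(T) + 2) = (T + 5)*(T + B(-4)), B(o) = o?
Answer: -286/23 ≈ -12.435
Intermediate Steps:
l(T) = -2 + (-4 + T)*(5 + T)/3 (l(T) = -2 + ((T + 5)*(T - 4))/3 = -2 + ((5 + T)*(-4 + T))/3 = -2 + ((-4 + T)*(5 + T))/3 = -2 + (-4 + T)*(5 + T)/3)
N(Z, p) = 1/(Z + p + Z*p) (N(Z, p) = 1/((Z + Z*p) + p) = 1/(Z + p + Z*p))
(l(0)*N(3, 5))*33 = ((-26/3 + (⅓)*0 + (⅓)*0²)/(3 + 5 + 3*5))*33 = ((-26/3 + 0 + (⅓)*0)/(3 + 5 + 15))*33 = ((-26/3 + 0 + 0)/23)*33 = -26/3*1/23*33 = -26/69*33 = -286/23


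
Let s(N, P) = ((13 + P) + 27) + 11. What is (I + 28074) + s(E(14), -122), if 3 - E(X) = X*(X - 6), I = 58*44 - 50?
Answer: 30505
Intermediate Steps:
I = 2502 (I = 2552 - 50 = 2502)
E(X) = 3 - X*(-6 + X) (E(X) = 3 - X*(X - 6) = 3 - X*(-6 + X))
s(N, P) = 51 + P (s(N, P) = (40 + P) + 11 = 51 + P)
(I + 28074) + s(E(14), -122) = (2502 + 28074) + (51 - 122) = 30576 - 71 = 30505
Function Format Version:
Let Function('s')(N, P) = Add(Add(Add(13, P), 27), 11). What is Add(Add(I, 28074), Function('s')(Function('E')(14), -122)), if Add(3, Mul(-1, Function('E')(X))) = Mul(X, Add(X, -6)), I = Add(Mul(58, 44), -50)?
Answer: 30505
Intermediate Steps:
I = 2502 (I = Add(2552, -50) = 2502)
Function('E')(X) = Add(3, Mul(-1, X, Add(-6, X))) (Function('E')(X) = Add(3, Mul(-1, Mul(X, Add(X, -6)))) = Add(3, Mul(-1, Mul(X, Add(-6, X)))) = Add(3, Mul(-1, X, Add(-6, X))))
Function('s')(N, P) = Add(51, P) (Function('s')(N, P) = Add(Add(40, P), 11) = Add(51, P))
Add(Add(I, 28074), Function('s')(Function('E')(14), -122)) = Add(Add(2502, 28074), Add(51, -122)) = Add(30576, -71) = 30505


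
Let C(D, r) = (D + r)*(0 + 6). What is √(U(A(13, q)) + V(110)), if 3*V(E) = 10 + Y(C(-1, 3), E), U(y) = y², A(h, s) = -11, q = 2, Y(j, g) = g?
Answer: √161 ≈ 12.689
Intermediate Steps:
C(D, r) = 6*D + 6*r (C(D, r) = (D + r)*6 = 6*D + 6*r)
V(E) = 10/3 + E/3 (V(E) = (10 + E)/3 = 10/3 + E/3)
√(U(A(13, q)) + V(110)) = √((-11)² + (10/3 + (⅓)*110)) = √(121 + (10/3 + 110/3)) = √(121 + 40) = √161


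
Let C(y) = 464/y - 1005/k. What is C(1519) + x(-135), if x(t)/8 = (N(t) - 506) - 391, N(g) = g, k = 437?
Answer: -5481681395/663803 ≈ -8258.0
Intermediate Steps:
x(t) = -7176 + 8*t (x(t) = 8*((t - 506) - 391) = 8*((-506 + t) - 391) = 8*(-897 + t) = -7176 + 8*t)
C(y) = -1005/437 + 464/y (C(y) = 464/y - 1005/437 = -1005/437 + 464/y)
C(1519) + x(-135) = (-1005/437 + 464/1519) + (-7176 + 8*(-135)) = (-1005/437 + 464*(1/1519)) + (-7176 - 1080) = (-1005/437 + 464/1519) - 8256 = -1323827/663803 - 8256 = -5481681395/663803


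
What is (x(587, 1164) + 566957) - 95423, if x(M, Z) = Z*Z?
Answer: 1826430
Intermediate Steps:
x(M, Z) = Z**2
(x(587, 1164) + 566957) - 95423 = (1164**2 + 566957) - 95423 = (1354896 + 566957) - 95423 = 1921853 - 95423 = 1826430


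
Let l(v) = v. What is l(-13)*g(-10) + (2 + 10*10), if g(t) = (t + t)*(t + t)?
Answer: -5098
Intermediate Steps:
g(t) = 4*t² (g(t) = (2*t)*(2*t) = 4*t²)
l(-13)*g(-10) + (2 + 10*10) = -52*(-10)² + (2 + 10*10) = -52*100 + (2 + 100) = -13*400 + 102 = -5200 + 102 = -5098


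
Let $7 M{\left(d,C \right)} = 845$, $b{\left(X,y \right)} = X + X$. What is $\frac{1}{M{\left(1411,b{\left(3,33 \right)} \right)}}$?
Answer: $\frac{7}{845} \approx 0.008284$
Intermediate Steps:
$b{\left(X,y \right)} = 2 X$
$M{\left(d,C \right)} = \frac{845}{7}$ ($M{\left(d,C \right)} = \frac{1}{7} \cdot 845 = \frac{845}{7}$)
$\frac{1}{M{\left(1411,b{\left(3,33 \right)} \right)}} = \frac{1}{\frac{845}{7}} = \frac{7}{845}$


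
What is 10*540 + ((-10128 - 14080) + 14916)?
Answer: -3892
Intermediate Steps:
10*540 + ((-10128 - 14080) + 14916) = 5400 + (-24208 + 14916) = 5400 - 9292 = -3892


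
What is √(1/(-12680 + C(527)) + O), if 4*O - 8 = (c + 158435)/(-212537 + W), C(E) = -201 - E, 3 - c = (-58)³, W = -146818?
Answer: 3*√1256756174258810/80303864 ≈ 1.3244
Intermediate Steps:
c = 195115 (c = 3 - 1*(-58)³ = 3 - 1*(-195112) = 3 + 195112 = 195115)
O = 84043/47914 (O = 2 + ((195115 + 158435)/(-212537 - 146818))/4 = 2 + (353550/(-359355))/4 = 2 + (353550*(-1/359355))/4 = 2 + (¼)*(-23570/23957) = 2 - 11785/47914 = 84043/47914 ≈ 1.7540)
√(1/(-12680 + C(527)) + O) = √(1/(-12680 + (-201 - 1*527)) + 84043/47914) = √(1/(-12680 + (-201 - 527)) + 84043/47914) = √(1/(-12680 - 728) + 84043/47914) = √(1/(-13408) + 84043/47914) = √(-1/13408 + 84043/47914) = √(563400315/321215456) = 3*√1256756174258810/80303864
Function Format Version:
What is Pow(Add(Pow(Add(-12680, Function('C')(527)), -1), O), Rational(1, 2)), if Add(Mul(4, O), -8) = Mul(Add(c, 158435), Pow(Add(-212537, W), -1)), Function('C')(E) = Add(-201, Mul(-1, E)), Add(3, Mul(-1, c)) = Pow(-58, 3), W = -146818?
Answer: Mul(Rational(3, 80303864), Pow(1256756174258810, Rational(1, 2))) ≈ 1.3244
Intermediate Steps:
c = 195115 (c = Add(3, Mul(-1, Pow(-58, 3))) = Add(3, Mul(-1, -195112)) = Add(3, 195112) = 195115)
O = Rational(84043, 47914) (O = Add(2, Mul(Rational(1, 4), Mul(Add(195115, 158435), Pow(Add(-212537, -146818), -1)))) = Add(2, Mul(Rational(1, 4), Mul(353550, Pow(-359355, -1)))) = Add(2, Mul(Rational(1, 4), Mul(353550, Rational(-1, 359355)))) = Add(2, Mul(Rational(1, 4), Rational(-23570, 23957))) = Add(2, Rational(-11785, 47914)) = Rational(84043, 47914) ≈ 1.7540)
Pow(Add(Pow(Add(-12680, Function('C')(527)), -1), O), Rational(1, 2)) = Pow(Add(Pow(Add(-12680, Add(-201, Mul(-1, 527))), -1), Rational(84043, 47914)), Rational(1, 2)) = Pow(Add(Pow(Add(-12680, Add(-201, -527)), -1), Rational(84043, 47914)), Rational(1, 2)) = Pow(Add(Pow(Add(-12680, -728), -1), Rational(84043, 47914)), Rational(1, 2)) = Pow(Add(Pow(-13408, -1), Rational(84043, 47914)), Rational(1, 2)) = Pow(Add(Rational(-1, 13408), Rational(84043, 47914)), Rational(1, 2)) = Pow(Rational(563400315, 321215456), Rational(1, 2)) = Mul(Rational(3, 80303864), Pow(1256756174258810, Rational(1, 2)))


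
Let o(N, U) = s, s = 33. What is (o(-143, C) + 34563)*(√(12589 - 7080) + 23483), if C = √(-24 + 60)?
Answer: 812417868 + 34596*√5509 ≈ 8.1499e+8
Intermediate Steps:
C = 6 (C = √36 = 6)
o(N, U) = 33
(o(-143, C) + 34563)*(√(12589 - 7080) + 23483) = (33 + 34563)*(√(12589 - 7080) + 23483) = 34596*(√5509 + 23483) = 34596*(23483 + √5509) = 812417868 + 34596*√5509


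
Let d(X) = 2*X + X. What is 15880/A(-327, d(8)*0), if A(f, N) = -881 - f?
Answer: -7940/277 ≈ -28.664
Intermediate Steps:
d(X) = 3*X
15880/A(-327, d(8)*0) = 15880/(-881 - 1*(-327)) = 15880/(-881 + 327) = 15880/(-554) = 15880*(-1/554) = -7940/277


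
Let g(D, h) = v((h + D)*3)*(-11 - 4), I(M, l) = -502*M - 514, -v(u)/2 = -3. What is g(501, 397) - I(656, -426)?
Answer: 329736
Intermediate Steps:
v(u) = 6 (v(u) = -2*(-3) = 6)
I(M, l) = -514 - 502*M
g(D, h) = -90 (g(D, h) = 6*(-11 - 4) = 6*(-15) = -90)
g(501, 397) - I(656, -426) = -90 - (-514 - 502*656) = -90 - (-514 - 329312) = -90 - 1*(-329826) = -90 + 329826 = 329736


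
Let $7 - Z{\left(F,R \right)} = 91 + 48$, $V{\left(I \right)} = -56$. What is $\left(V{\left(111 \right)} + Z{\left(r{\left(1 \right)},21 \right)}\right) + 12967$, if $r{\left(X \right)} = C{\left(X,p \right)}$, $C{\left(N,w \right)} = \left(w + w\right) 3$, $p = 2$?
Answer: $12779$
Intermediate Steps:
$C{\left(N,w \right)} = 6 w$ ($C{\left(N,w \right)} = 2 w 3 = 6 w$)
$r{\left(X \right)} = 12$ ($r{\left(X \right)} = 6 \cdot 2 = 12$)
$Z{\left(F,R \right)} = -132$ ($Z{\left(F,R \right)} = 7 - \left(91 + 48\right) = 7 - 139 = -132$)
$\left(V{\left(111 \right)} + Z{\left(r{\left(1 \right)},21 \right)}\right) + 12967 = \left(-56 - 132\right) + 12967 = -188 + 12967 = 12779$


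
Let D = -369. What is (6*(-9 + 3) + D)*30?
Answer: -12150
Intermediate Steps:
(6*(-9 + 3) + D)*30 = (6*(-9 + 3) - 369)*30 = (6*(-6) - 369)*30 = (-36 - 369)*30 = -405*30 = -12150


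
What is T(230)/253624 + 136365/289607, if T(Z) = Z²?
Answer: 12476411765/18362821442 ≈ 0.67944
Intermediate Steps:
T(230)/253624 + 136365/289607 = 230²/253624 + 136365/289607 = 52900*(1/253624) + 136365*(1/289607) = 13225/63406 + 136365/289607 = 12476411765/18362821442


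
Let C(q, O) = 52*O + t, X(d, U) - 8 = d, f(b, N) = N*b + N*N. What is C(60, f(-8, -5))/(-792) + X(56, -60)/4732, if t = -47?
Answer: -119099/28392 ≈ -4.1948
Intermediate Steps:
f(b, N) = N**2 + N*b (f(b, N) = N*b + N**2 = N**2 + N*b)
X(d, U) = 8 + d
C(q, O) = -47 + 52*O (C(q, O) = 52*O - 47 = -47 + 52*O)
C(60, f(-8, -5))/(-792) + X(56, -60)/4732 = (-47 + 52*(-5*(-5 - 8)))/(-792) + (8 + 56)/4732 = (-47 + 52*(-5*(-13)))*(-1/792) + 64*(1/4732) = (-47 + 52*65)*(-1/792) + 16/1183 = (-47 + 3380)*(-1/792) + 16/1183 = 3333*(-1/792) + 16/1183 = -101/24 + 16/1183 = -119099/28392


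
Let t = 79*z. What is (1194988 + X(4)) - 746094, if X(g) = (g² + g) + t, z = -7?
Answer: 448361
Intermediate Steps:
t = -553 (t = 79*(-7) = -553)
X(g) = -553 + g + g² (X(g) = (g² + g) - 553 = (g + g²) - 553 = -553 + g + g²)
(1194988 + X(4)) - 746094 = (1194988 + (-553 + 4 + 4²)) - 746094 = (1194988 + (-553 + 4 + 16)) - 746094 = (1194988 - 533) - 746094 = 1194455 - 746094 = 448361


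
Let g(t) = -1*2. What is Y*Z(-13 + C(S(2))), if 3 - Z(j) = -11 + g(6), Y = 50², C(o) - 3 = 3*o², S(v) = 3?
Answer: 40000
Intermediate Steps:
g(t) = -2
C(o) = 3 + 3*o²
Y = 2500
Z(j) = 16 (Z(j) = 3 - (-11 - 2) = 3 - 1*(-13) = 3 + 13 = 16)
Y*Z(-13 + C(S(2))) = 2500*16 = 40000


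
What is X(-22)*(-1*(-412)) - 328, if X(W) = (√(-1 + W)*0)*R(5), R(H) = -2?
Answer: -328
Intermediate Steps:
X(W) = 0 (X(W) = (√(-1 + W)*0)*(-2) = 0*(-2) = 0)
X(-22)*(-1*(-412)) - 328 = 0*(-1*(-412)) - 328 = 0*412 - 328 = 0 - 328 = -328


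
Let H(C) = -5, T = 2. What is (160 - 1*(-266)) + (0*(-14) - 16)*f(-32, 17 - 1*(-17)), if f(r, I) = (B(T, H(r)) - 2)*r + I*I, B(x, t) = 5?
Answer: -16534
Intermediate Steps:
f(r, I) = I**2 + 3*r (f(r, I) = (5 - 2)*r + I*I = 3*r + I**2 = I**2 + 3*r)
(160 - 1*(-266)) + (0*(-14) - 16)*f(-32, 17 - 1*(-17)) = (160 - 1*(-266)) + (0*(-14) - 16)*((17 - 1*(-17))**2 + 3*(-32)) = (160 + 266) + (0 - 16)*((17 + 17)**2 - 96) = 426 - 16*(34**2 - 96) = 426 - 16*(1156 - 96) = 426 - 16*1060 = 426 - 16960 = -16534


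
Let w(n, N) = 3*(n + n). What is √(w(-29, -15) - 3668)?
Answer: I*√3842 ≈ 61.984*I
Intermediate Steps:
w(n, N) = 6*n (w(n, N) = 3*(2*n) = 6*n)
√(w(-29, -15) - 3668) = √(6*(-29) - 3668) = √(-174 - 3668) = √(-3842) = I*√3842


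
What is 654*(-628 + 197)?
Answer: -281874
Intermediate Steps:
654*(-628 + 197) = 654*(-431) = -281874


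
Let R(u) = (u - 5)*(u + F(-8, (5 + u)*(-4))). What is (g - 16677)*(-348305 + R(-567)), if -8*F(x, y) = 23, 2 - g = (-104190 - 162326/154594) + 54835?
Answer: -112850570425779/154594 ≈ -7.2998e+8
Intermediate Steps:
g = 3815229192/77297 (g = 2 - ((-104190 - 162326/154594) + 54835) = 2 - ((-104190 - 162326*1/154594) + 54835) = 2 - ((-104190 - 81163/77297) + 54835) = 2 - (-8053655593/77297 + 54835) = 2 - 1*(-3815074598/77297) = 2 + 3815074598/77297 = 3815229192/77297 ≈ 49358.)
F(x, y) = -23/8 (F(x, y) = -⅛*23 = -23/8)
R(u) = (-5 + u)*(-23/8 + u) (R(u) = (u - 5)*(u - 23/8) = (-5 + u)*(-23/8 + u))
(g - 16677)*(-348305 + R(-567)) = (3815229192/77297 - 16677)*(-348305 + (115/8 + (-567)² - 63/8*(-567))) = 2526147123*(-348305 + (115/8 + 321489 + 35721/8))/77297 = 2526147123*(-348305 + 651937/2)/77297 = (2526147123/77297)*(-44673/2) = -112850570425779/154594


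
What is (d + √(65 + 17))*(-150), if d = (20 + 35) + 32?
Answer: -13050 - 150*√82 ≈ -14408.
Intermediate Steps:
d = 87 (d = 55 + 32 = 87)
(d + √(65 + 17))*(-150) = (87 + √(65 + 17))*(-150) = (87 + √82)*(-150) = -13050 - 150*√82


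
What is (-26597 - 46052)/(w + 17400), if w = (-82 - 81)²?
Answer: -72649/43969 ≈ -1.6523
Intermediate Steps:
w = 26569 (w = (-163)² = 26569)
(-26597 - 46052)/(w + 17400) = (-26597 - 46052)/(26569 + 17400) = -72649/43969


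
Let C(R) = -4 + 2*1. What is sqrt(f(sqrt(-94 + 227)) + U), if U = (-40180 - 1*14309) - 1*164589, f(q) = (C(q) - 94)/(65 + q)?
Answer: sqrt(-14240166 - 219078*sqrt(133))/sqrt(65 + sqrt(133)) ≈ 468.06*I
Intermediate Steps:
C(R) = -2 (C(R) = -4 + 2 = -2)
f(q) = -96/(65 + q) (f(q) = (-2 - 94)/(65 + q) = -96/(65 + q))
U = -219078 (U = (-40180 - 14309) - 164589 = -54489 - 164589 = -219078)
sqrt(f(sqrt(-94 + 227)) + U) = sqrt(-96/(65 + sqrt(-94 + 227)) - 219078) = sqrt(-96/(65 + sqrt(133)) - 219078) = sqrt(-219078 - 96/(65 + sqrt(133)))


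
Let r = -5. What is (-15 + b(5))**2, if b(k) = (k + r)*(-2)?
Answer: 225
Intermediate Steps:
b(k) = 10 - 2*k (b(k) = (k - 5)*(-2) = (-5 + k)*(-2) = 10 - 2*k)
(-15 + b(5))**2 = (-15 + (10 - 2*5))**2 = (-15 + (10 - 10))**2 = (-15 + 0)**2 = (-15)**2 = 225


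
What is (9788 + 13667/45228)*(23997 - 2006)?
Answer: 9735532934021/45228 ≈ 2.1525e+8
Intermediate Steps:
(9788 + 13667/45228)*(23997 - 2006) = (9788 + 13667*(1/45228))*21991 = (9788 + 13667/45228)*21991 = (442705331/45228)*21991 = 9735532934021/45228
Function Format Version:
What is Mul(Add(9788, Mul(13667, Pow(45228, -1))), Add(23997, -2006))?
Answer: Rational(9735532934021, 45228) ≈ 2.1525e+8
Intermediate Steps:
Mul(Add(9788, Mul(13667, Pow(45228, -1))), Add(23997, -2006)) = Mul(Add(9788, Mul(13667, Rational(1, 45228))), 21991) = Mul(Add(9788, Rational(13667, 45228)), 21991) = Mul(Rational(442705331, 45228), 21991) = Rational(9735532934021, 45228)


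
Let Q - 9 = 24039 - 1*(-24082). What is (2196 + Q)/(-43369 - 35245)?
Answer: -25163/39307 ≈ -0.64017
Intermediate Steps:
Q = 48130 (Q = 9 + (24039 - 1*(-24082)) = 9 + (24039 + 24082) = 9 + 48121 = 48130)
(2196 + Q)/(-43369 - 35245) = (2196 + 48130)/(-43369 - 35245) = 50326/(-78614) = 50326*(-1/78614) = -25163/39307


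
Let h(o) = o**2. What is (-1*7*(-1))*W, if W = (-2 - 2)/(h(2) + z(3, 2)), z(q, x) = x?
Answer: -14/3 ≈ -4.6667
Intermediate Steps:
W = -2/3 (W = (-2 - 2)/(2**2 + 2) = -4/(4 + 2) = -4/6 = -4*1/6 = -2/3 ≈ -0.66667)
(-1*7*(-1))*W = (-1*7*(-1))*(-2/3) = -7*(-1)*(-2/3) = 7*(-2/3) = -14/3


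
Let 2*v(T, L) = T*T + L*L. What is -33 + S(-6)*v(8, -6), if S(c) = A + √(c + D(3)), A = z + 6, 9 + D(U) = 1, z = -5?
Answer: 17 + 50*I*√14 ≈ 17.0 + 187.08*I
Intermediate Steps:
D(U) = -8 (D(U) = -9 + 1 = -8)
v(T, L) = L²/2 + T²/2 (v(T, L) = (T*T + L*L)/2 = (T² + L²)/2 = (L² + T²)/2 = L²/2 + T²/2)
A = 1 (A = -5 + 6 = 1)
S(c) = 1 + √(-8 + c) (S(c) = 1 + √(c - 8) = 1 + √(-8 + c))
-33 + S(-6)*v(8, -6) = -33 + (1 + √(-8 - 6))*((½)*(-6)² + (½)*8²) = -33 + (1 + √(-14))*((½)*36 + (½)*64) = -33 + (1 + I*√14)*(18 + 32) = -33 + (1 + I*√14)*50 = -33 + (50 + 50*I*√14) = 17 + 50*I*√14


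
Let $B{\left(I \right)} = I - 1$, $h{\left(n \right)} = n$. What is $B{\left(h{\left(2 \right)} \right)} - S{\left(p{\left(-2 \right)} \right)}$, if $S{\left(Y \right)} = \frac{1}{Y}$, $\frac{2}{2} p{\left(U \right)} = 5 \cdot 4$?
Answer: $\frac{19}{20} \approx 0.95$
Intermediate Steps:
$p{\left(U \right)} = 20$ ($p{\left(U \right)} = 5 \cdot 4 = 20$)
$B{\left(I \right)} = -1 + I$
$B{\left(h{\left(2 \right)} \right)} - S{\left(p{\left(-2 \right)} \right)} = \left(-1 + 2\right) - \frac{1}{20} = 1 - \frac{1}{20} = \frac{19}{20}$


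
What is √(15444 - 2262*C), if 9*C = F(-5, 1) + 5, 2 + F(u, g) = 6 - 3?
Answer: 4*√871 ≈ 118.05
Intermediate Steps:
F(u, g) = 1 (F(u, g) = -2 + (6 - 3) = -2 + 3 = 1)
C = ⅔ (C = (1 + 5)/9 = (⅑)*6 = ⅔ ≈ 0.66667)
√(15444 - 2262*C) = √(15444 - 2262*⅔) = √(15444 - 1508) = √13936 = 4*√871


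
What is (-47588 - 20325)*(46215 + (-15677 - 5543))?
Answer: -1697485435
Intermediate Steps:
(-47588 - 20325)*(46215 + (-15677 - 5543)) = -67913*(46215 - 21220) = -67913*24995 = -1697485435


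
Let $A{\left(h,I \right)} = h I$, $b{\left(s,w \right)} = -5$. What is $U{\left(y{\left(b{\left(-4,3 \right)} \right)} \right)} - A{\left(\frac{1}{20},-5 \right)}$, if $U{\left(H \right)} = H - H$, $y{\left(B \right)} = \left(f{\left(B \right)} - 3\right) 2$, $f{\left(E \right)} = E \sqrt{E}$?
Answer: $\frac{1}{4} \approx 0.25$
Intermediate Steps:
$f{\left(E \right)} = E^{\frac{3}{2}}$
$y{\left(B \right)} = -6 + 2 B^{\frac{3}{2}}$ ($y{\left(B \right)} = \left(B^{\frac{3}{2}} - 3\right) 2 = \left(-3 + B^{\frac{3}{2}}\right) 2 = -6 + 2 B^{\frac{3}{2}}$)
$A{\left(h,I \right)} = I h$
$U{\left(H \right)} = 0$
$U{\left(y{\left(b{\left(-4,3 \right)} \right)} \right)} - A{\left(\frac{1}{20},-5 \right)} = 0 - - \frac{5}{20} = 0 - \left(-5\right) \frac{1}{20} = 0 - - \frac{1}{4} = 0 + \frac{1}{4} = \frac{1}{4}$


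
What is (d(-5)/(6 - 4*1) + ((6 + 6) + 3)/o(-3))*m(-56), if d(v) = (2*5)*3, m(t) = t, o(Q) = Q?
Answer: -560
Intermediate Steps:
d(v) = 30 (d(v) = 10*3 = 30)
(d(-5)/(6 - 4*1) + ((6 + 6) + 3)/o(-3))*m(-56) = (30/(6 - 4*1) + ((6 + 6) + 3)/(-3))*(-56) = (30/(6 - 4) + (12 + 3)*(-⅓))*(-56) = (30/2 + 15*(-⅓))*(-56) = (30*(½) - 5)*(-56) = (15 - 5)*(-56) = 10*(-56) = -560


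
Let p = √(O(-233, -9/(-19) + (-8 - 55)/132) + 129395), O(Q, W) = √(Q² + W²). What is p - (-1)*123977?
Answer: 123977 + √(22608411980 + 209*√37942364953)/418 ≈ 1.2434e+5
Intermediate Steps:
p = √(129395 + √37942364953/836) (p = √(√((-233)² + (-9/(-19) + (-8 - 55)/132)²) + 129395) = √(√(54289 + (-9*(-1/19) - 63*1/132)²) + 129395) = √(√(54289 + (9/19 - 21/44)²) + 129395) = √(√(54289 + (-3/836)²) + 129395) = √(√(54289 + 9/698896) + 129395) = √(√(37942364953/698896) + 129395) = √(√37942364953/836 + 129395) = √(129395 + √37942364953/836) ≈ 360.04)
p - (-1)*123977 = √(22608411980 + 209*√37942364953)/418 - (-1)*123977 = √(22608411980 + 209*√37942364953)/418 - 1*(-123977) = √(22608411980 + 209*√37942364953)/418 + 123977 = 123977 + √(22608411980 + 209*√37942364953)/418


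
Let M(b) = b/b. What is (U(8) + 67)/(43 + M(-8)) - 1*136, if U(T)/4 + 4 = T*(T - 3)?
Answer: -5773/44 ≈ -131.20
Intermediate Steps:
M(b) = 1
U(T) = -16 + 4*T*(-3 + T) (U(T) = -16 + 4*(T*(T - 3)) = -16 + 4*(T*(-3 + T)) = -16 + 4*T*(-3 + T))
(U(8) + 67)/(43 + M(-8)) - 1*136 = ((-16 - 12*8 + 4*8**2) + 67)/(43 + 1) - 1*136 = ((-16 - 96 + 4*64) + 67)/44 - 136 = ((-16 - 96 + 256) + 67)*(1/44) - 136 = (144 + 67)*(1/44) - 136 = 211*(1/44) - 136 = 211/44 - 136 = -5773/44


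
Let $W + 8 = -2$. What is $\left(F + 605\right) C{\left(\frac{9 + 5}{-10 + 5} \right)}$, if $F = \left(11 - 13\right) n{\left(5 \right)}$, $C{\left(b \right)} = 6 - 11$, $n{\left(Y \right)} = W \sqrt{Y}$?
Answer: $-3025 - 100 \sqrt{5} \approx -3248.6$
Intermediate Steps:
$W = -10$ ($W = -8 - 2 = -10$)
$n{\left(Y \right)} = - 10 \sqrt{Y}$
$C{\left(b \right)} = -5$
$F = 20 \sqrt{5}$ ($F = \left(11 - 13\right) \left(- 10 \sqrt{5}\right) = - 2 \left(- 10 \sqrt{5}\right) = 20 \sqrt{5} \approx 44.721$)
$\left(F + 605\right) C{\left(\frac{9 + 5}{-10 + 5} \right)} = \left(20 \sqrt{5} + 605\right) \left(-5\right) = \left(605 + 20 \sqrt{5}\right) \left(-5\right) = -3025 - 100 \sqrt{5}$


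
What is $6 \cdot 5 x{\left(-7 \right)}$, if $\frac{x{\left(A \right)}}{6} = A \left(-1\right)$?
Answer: $1260$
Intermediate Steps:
$x{\left(A \right)} = - 6 A$ ($x{\left(A \right)} = 6 A \left(-1\right) = 6 \left(- A\right) = - 6 A$)
$6 \cdot 5 x{\left(-7 \right)} = 6 \cdot 5 \left(\left(-6\right) \left(-7\right)\right) = 30 \cdot 42 = 1260$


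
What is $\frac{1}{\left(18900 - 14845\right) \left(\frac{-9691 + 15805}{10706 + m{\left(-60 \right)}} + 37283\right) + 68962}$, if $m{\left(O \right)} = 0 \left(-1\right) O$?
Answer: $\frac{5353}{809661820166} \approx 6.6114 \cdot 10^{-9}$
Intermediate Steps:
$m{\left(O \right)} = 0$ ($m{\left(O \right)} = 0 O = 0$)
$\frac{1}{\left(18900 - 14845\right) \left(\frac{-9691 + 15805}{10706 + m{\left(-60 \right)}} + 37283\right) + 68962} = \frac{1}{\left(18900 - 14845\right) \left(\frac{-9691 + 15805}{10706 + 0} + 37283\right) + 68962} = \frac{1}{4055 \left(\frac{6114}{10706} + 37283\right) + 68962} = \frac{1}{4055 \left(6114 \cdot \frac{1}{10706} + 37283\right) + 68962} = \frac{1}{4055 \left(\frac{3057}{5353} + 37283\right) + 68962} = \frac{1}{4055 \cdot \frac{199578956}{5353} + 68962} = \frac{1}{\frac{809292666580}{5353} + 68962} = \frac{1}{\frac{809661820166}{5353}} = \frac{5353}{809661820166}$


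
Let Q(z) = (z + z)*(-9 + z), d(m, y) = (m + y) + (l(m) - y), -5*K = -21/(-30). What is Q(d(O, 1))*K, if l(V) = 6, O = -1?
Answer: 28/5 ≈ 5.6000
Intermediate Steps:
K = -7/50 (K = -(-21)/(5*(-30)) = -(-21)*(-1)/(5*30) = -1/5*7/10 = -7/50 ≈ -0.14000)
d(m, y) = 6 + m (d(m, y) = (m + y) + (6 - y) = 6 + m)
Q(z) = 2*z*(-9 + z) (Q(z) = (2*z)*(-9 + z) = 2*z*(-9 + z))
Q(d(O, 1))*K = (2*(6 - 1)*(-9 + (6 - 1)))*(-7/50) = (2*5*(-9 + 5))*(-7/50) = (2*5*(-4))*(-7/50) = -40*(-7/50) = 28/5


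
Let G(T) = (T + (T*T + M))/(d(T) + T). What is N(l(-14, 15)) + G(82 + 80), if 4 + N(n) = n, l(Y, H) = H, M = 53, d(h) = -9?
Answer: 28142/153 ≈ 183.93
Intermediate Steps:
N(n) = -4 + n
G(T) = (53 + T + T²)/(-9 + T) (G(T) = (T + (T*T + 53))/(-9 + T) = (T + (T² + 53))/(-9 + T) = (T + (53 + T²))/(-9 + T) = (53 + T + T²)/(-9 + T))
N(l(-14, 15)) + G(82 + 80) = (-4 + 15) + (53 + (82 + 80) + (82 + 80)²)/(-9 + (82 + 80)) = 11 + (53 + 162 + 162²)/(-9 + 162) = 11 + (53 + 162 + 26244)/153 = 11 + (1/153)*26459 = 11 + 26459/153 = 28142/153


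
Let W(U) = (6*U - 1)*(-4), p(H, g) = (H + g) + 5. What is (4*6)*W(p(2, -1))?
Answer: -3360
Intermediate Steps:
p(H, g) = 5 + H + g
W(U) = 4 - 24*U (W(U) = (-1 + 6*U)*(-4) = 4 - 24*U)
(4*6)*W(p(2, -1)) = (4*6)*(4 - 24*(5 + 2 - 1)) = 24*(4 - 24*6) = 24*(4 - 144) = 24*(-140) = -3360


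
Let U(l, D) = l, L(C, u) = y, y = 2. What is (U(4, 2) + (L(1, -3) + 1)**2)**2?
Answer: 169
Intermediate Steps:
L(C, u) = 2
(U(4, 2) + (L(1, -3) + 1)**2)**2 = (4 + (2 + 1)**2)**2 = (4 + 3**2)**2 = (4 + 9)**2 = 13**2 = 169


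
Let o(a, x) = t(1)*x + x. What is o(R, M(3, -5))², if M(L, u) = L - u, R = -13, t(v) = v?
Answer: 256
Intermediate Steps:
o(a, x) = 2*x (o(a, x) = 1*x + x = x + x = 2*x)
o(R, M(3, -5))² = (2*(3 - 1*(-5)))² = (2*(3 + 5))² = (2*8)² = 16² = 256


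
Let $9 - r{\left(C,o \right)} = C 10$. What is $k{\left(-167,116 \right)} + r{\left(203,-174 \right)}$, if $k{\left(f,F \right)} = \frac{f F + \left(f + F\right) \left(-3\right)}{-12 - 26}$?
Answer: $- \frac{57579}{38} \approx -1515.2$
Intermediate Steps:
$r{\left(C,o \right)} = 9 - 10 C$ ($r{\left(C,o \right)} = 9 - C 10 = 9 - 10 C$)
$k{\left(f,F \right)} = \frac{3 F}{38} + \frac{3 f}{38} - \frac{F f}{38}$ ($k{\left(f,F \right)} = \frac{F f + \left(F + f\right) \left(-3\right)}{-38} = \left(F f - \left(3 F + 3 f\right)\right) \left(- \frac{1}{38}\right) = \left(- 3 F - 3 f + F f\right) \left(- \frac{1}{38}\right) = \frac{3 F}{38} + \frac{3 f}{38} - \frac{F f}{38}$)
$k{\left(-167,116 \right)} + r{\left(203,-174 \right)} = \left(\frac{3}{38} \cdot 116 + \frac{3}{38} \left(-167\right) - \frac{58}{19} \left(-167\right)\right) + \left(9 - 2030\right) = \left(\frac{174}{19} - \frac{501}{38} + \frac{9686}{19}\right) + \left(9 - 2030\right) = \frac{19219}{38} - 2021 = - \frac{57579}{38}$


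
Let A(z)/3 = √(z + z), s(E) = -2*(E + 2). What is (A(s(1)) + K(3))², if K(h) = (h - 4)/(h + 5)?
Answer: (-1 + 48*I*√3)²/64 ≈ -107.98 - 2.5981*I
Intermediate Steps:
s(E) = -4 - 2*E (s(E) = -2*(2 + E) = -4 - 2*E)
A(z) = 3*√2*√z (A(z) = 3*√(z + z) = 3*√(2*z) = 3*(√2*√z) = 3*√2*√z)
K(h) = (-4 + h)/(5 + h)
(A(s(1)) + K(3))² = (3*√2*√(-4 - 2*1) + (-4 + 3)/(5 + 3))² = (3*√2*√(-4 - 2) - 1/8)² = (3*√2*√(-6) + (⅛)*(-1))² = (3*√2*(I*√6) - ⅛)² = (6*I*√3 - ⅛)² = (-⅛ + 6*I*√3)²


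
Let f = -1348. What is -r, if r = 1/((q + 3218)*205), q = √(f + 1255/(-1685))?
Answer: -1084466/715504553575 + 3*I*√17019511/715504553575 ≈ -1.5157e-6 + 1.7297e-8*I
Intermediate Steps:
q = 3*I*√17019511/337 (q = √(-1348 + 1255/(-1685)) = √(-1348 + 1255*(-1/1685)) = √(-1348 - 251/337) = √(-454527/337) = 3*I*√17019511/337 ≈ 36.725*I)
r = 1/(205*(3218 + 3*I*√17019511/337)) (r = 1/((3*I*√17019511/337 + 3218)*205) = (1/205)/(3218 + 3*I*√17019511/337) = 1/(205*(3218 + 3*I*√17019511/337)) ≈ 1.5157e-6 - 1.7297e-8*I)
-r = -(1084466/715504553575 - 3*I*√17019511/715504553575) = -1084466/715504553575 + 3*I*√17019511/715504553575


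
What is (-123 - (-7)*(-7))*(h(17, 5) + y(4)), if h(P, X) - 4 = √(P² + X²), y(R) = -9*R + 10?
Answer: 3784 - 172*√314 ≈ 736.15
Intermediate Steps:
y(R) = 10 - 9*R
h(P, X) = 4 + √(P² + X²)
(-123 - (-7)*(-7))*(h(17, 5) + y(4)) = (-123 - (-7)*(-7))*((4 + √(17² + 5²)) + (10 - 9*4)) = (-123 - 1*49)*((4 + √(289 + 25)) + (10 - 36)) = (-123 - 49)*((4 + √314) - 26) = -172*(-22 + √314) = 3784 - 172*√314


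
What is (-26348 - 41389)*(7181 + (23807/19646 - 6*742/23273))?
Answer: -11706997004670591/24064282 ≈ -4.8649e+8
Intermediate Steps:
(-26348 - 41389)*(7181 + (23807/19646 - 6*742/23273)) = -67737*(7181 + (23807*(1/19646) - 4452*1/23273)) = -67737*(7181 + (1253/1034 - 4452/23273)) = -67737*(7181 + 24557701/24064282) = -67737*172830166743/24064282 = -11706997004670591/24064282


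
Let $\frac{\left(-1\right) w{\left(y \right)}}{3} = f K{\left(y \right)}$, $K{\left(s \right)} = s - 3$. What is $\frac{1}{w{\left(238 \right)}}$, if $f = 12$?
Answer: $- \frac{1}{8460} \approx -0.0001182$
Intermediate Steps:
$K{\left(s \right)} = -3 + s$ ($K{\left(s \right)} = s - 3 = -3 + s$)
$w{\left(y \right)} = 108 - 36 y$ ($w{\left(y \right)} = - 3 \cdot 12 \left(-3 + y\right) = - 3 \left(-36 + 12 y\right) = 108 - 36 y$)
$\frac{1}{w{\left(238 \right)}} = \frac{1}{108 - 8568} = \frac{1}{-8460} = - \frac{1}{8460}$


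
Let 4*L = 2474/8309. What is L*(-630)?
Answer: -55665/1187 ≈ -46.896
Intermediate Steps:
L = 1237/16618 (L = (2474/8309)/4 = (2474*(1/8309))/4 = (¼)*(2474/8309) = 1237/16618 ≈ 0.074437)
L*(-630) = (1237/16618)*(-630) = -55665/1187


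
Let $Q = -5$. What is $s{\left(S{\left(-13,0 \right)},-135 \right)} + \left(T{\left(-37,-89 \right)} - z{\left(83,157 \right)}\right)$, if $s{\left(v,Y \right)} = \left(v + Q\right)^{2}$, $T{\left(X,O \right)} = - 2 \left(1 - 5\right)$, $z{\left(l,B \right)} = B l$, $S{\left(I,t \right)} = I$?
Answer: $-12699$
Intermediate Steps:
$T{\left(X,O \right)} = 8$ ($T{\left(X,O \right)} = \left(-2\right) \left(-4\right) = 8$)
$s{\left(v,Y \right)} = \left(-5 + v\right)^{2}$ ($s{\left(v,Y \right)} = \left(v - 5\right)^{2} = \left(-5 + v\right)^{2}$)
$s{\left(S{\left(-13,0 \right)},-135 \right)} + \left(T{\left(-37,-89 \right)} - z{\left(83,157 \right)}\right) = \left(-5 - 13\right)^{2} + \left(8 - 157 \cdot 83\right) = \left(-18\right)^{2} + \left(8 - 13031\right) = 324 + \left(8 - 13031\right) = 324 - 13023 = -12699$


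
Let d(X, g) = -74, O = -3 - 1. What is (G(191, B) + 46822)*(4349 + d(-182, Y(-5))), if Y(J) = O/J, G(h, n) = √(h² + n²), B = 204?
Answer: 200164050 + 4275*√78097 ≈ 2.0136e+8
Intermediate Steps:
O = -4
Y(J) = -4/J
(G(191, B) + 46822)*(4349 + d(-182, Y(-5))) = (√(191² + 204²) + 46822)*(4349 - 74) = (√(36481 + 41616) + 46822)*4275 = (√78097 + 46822)*4275 = (46822 + √78097)*4275 = 200164050 + 4275*√78097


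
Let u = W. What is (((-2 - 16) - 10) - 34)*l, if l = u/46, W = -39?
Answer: 1209/23 ≈ 52.565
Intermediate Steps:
u = -39
l = -39/46 ≈ -0.84783
(((-2 - 16) - 10) - 34)*l = (((-2 - 16) - 10) - 34)*(-39/46) = ((-18 - 10) - 34)*(-39/46) = (-28 - 34)*(-39/46) = -62*(-39/46) = 1209/23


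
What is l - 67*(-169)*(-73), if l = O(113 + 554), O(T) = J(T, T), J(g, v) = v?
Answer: -825912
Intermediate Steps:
O(T) = T
l = 667 (l = 113 + 554 = 667)
l - 67*(-169)*(-73) = 667 - 67*(-169)*(-73) = 667 - (-11323)*(-73) = 667 - 1*826579 = 667 - 826579 = -825912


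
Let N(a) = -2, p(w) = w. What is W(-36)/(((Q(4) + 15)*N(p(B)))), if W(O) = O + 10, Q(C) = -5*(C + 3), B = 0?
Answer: -13/20 ≈ -0.65000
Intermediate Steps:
Q(C) = -15 - 5*C (Q(C) = -5*(3 + C) = -15 - 5*C)
W(O) = 10 + O
W(-36)/(((Q(4) + 15)*N(p(B)))) = (10 - 36)/((((-15 - 5*4) + 15)*(-2))) = -26*(-1/(2*((-15 - 20) + 15))) = -26*(-1/(2*(-35 + 15))) = -26/((-20*(-2))) = -26/40 = -26*1/40 = -13/20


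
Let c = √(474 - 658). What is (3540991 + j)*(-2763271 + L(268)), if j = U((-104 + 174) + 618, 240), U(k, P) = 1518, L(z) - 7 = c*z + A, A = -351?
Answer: -9790131010035 + 1898784824*I*√46 ≈ -9.7901e+12 + 1.2878e+10*I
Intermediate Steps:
c = 2*I*√46 (c = √(-184) = 2*I*√46 ≈ 13.565*I)
L(z) = -344 + 2*I*z*√46 (L(z) = 7 + ((2*I*√46)*z - 351) = 7 + (2*I*z*√46 - 351) = 7 + (-351 + 2*I*z*√46) = -344 + 2*I*z*√46)
j = 1518
(3540991 + j)*(-2763271 + L(268)) = (3540991 + 1518)*(-2763271 + (-344 + 2*I*268*√46)) = 3542509*(-2763271 + (-344 + 536*I*√46)) = 3542509*(-2763615 + 536*I*√46) = -9790131010035 + 1898784824*I*√46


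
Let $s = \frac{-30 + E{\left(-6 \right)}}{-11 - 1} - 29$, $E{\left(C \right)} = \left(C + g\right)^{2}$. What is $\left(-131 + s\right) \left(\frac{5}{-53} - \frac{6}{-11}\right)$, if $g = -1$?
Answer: $- \frac{509957}{6996} \approx -72.893$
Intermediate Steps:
$E{\left(C \right)} = \left(-1 + C\right)^{2}$ ($E{\left(C \right)} = \left(C - 1\right)^{2} = \left(-1 + C\right)^{2}$)
$s = - \frac{367}{12}$ ($s = \frac{-30 + \left(-1 - 6\right)^{2}}{-11 - 1} - 29 = \frac{-30 + \left(-7\right)^{2}}{-12} - 29 = \left(-30 + 49\right) \left(- \frac{1}{12}\right) - 29 = 19 \left(- \frac{1}{12}\right) - 29 = - \frac{19}{12} - 29 = - \frac{367}{12} \approx -30.583$)
$\left(-131 + s\right) \left(\frac{5}{-53} - \frac{6}{-11}\right) = \left(-131 - \frac{367}{12}\right) \left(\frac{5}{-53} - \frac{6}{-11}\right) = - \frac{1939 \left(5 \left(- \frac{1}{53}\right) - - \frac{6}{11}\right)}{12} = - \frac{1939 \left(- \frac{5}{53} + \frac{6}{11}\right)}{12} = \left(- \frac{1939}{12}\right) \frac{263}{583} = - \frac{509957}{6996}$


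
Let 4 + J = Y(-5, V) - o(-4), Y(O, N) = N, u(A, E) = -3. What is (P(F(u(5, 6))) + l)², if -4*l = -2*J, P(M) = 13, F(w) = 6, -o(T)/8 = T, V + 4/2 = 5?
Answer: 49/4 ≈ 12.250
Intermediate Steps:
V = 3 (V = -2 + 5 = 3)
o(T) = -8*T
J = -33 (J = -4 + (3 - (-8)*(-4)) = -4 + (3 - 1*32) = -4 + (3 - 32) = -4 - 29 = -33)
l = -33/2 (l = -(-1)*(-33)/2 = -¼*66 = -33/2 ≈ -16.500)
(P(F(u(5, 6))) + l)² = (13 - 33/2)² = (-7/2)² = 49/4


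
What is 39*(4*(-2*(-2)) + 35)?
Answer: 1989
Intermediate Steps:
39*(4*(-2*(-2)) + 35) = 39*(4*4 + 35) = 39*(16 + 35) = 39*51 = 1989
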